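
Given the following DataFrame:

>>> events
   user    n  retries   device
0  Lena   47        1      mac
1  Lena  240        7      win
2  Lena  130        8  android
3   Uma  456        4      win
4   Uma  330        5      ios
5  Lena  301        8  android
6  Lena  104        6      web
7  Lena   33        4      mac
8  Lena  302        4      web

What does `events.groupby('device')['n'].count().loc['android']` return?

2

group by device, count of n:
device
android    2
ios        1
mac        2
web        2
win        2
Name: n, dtype: int64
Hence 2.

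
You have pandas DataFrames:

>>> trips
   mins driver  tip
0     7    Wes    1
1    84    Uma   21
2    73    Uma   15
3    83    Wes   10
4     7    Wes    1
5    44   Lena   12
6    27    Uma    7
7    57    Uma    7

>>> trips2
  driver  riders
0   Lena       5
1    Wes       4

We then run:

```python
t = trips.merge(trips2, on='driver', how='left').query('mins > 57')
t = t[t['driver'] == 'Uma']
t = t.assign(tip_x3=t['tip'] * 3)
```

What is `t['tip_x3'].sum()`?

merge on 'driver' (how='left') → 8 rows:
   mins driver  tip  riders
0     7    Wes    1     4.0
1    84    Uma   21     NaN
2    73    Uma   15     NaN
3    83    Wes   10     4.0
4     7    Wes    1     4.0
5    44   Lena   12     5.0
6    27    Uma    7     NaN
7    57    Uma    7     NaN
filter rows where mins > 57:
   mins driver  tip  riders
1    84    Uma   21     NaN
2    73    Uma   15     NaN
3    83    Wes   10     4.0
filter rows where driver == 'Uma':
   mins driver  tip  riders
1    84    Uma   21     NaN
2    73    Uma   15     NaN
add column tip_x3 = t['tip'] * 3:
   mins driver  tip  riders  tip_x3
1    84    Uma   21     NaN      63
2    73    Uma   15     NaN      45
So sum() = 108.

108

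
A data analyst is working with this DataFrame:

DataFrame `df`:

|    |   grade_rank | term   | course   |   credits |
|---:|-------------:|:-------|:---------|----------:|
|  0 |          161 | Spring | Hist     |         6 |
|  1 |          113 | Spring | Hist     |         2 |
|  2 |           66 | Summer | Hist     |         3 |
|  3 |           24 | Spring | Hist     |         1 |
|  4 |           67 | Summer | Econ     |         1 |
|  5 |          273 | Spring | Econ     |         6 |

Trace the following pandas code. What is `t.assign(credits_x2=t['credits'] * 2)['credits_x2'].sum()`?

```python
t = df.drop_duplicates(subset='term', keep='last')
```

drop duplicate term (keep=last):
   grade_rank    term course  credits
4          67  Summer   Econ        1
5         273  Spring   Econ        6
add column credits_x2 = t['credits'] * 2:
   grade_rank    term course  credits  credits_x2
4          67  Summer   Econ        1           2
5         273  Spring   Econ        6          12

14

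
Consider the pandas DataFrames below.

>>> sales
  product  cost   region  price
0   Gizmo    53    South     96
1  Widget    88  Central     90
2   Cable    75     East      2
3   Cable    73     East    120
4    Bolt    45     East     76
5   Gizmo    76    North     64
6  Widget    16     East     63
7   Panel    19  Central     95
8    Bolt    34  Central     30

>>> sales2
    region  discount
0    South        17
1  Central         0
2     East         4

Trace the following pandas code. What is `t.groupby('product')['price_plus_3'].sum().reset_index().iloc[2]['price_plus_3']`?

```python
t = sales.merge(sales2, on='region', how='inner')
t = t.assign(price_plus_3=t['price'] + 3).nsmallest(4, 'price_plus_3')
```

66

merge on 'region' (how='inner') → 8 rows:
  product  cost   region  price  discount
0   Gizmo    53    South     96        17
1  Widget    88  Central     90         0
2   Cable    75     East      2         4
3   Cable    73     East    120         4
4    Bolt    45     East     76         4
5  Widget    16     East     63         4
6   Panel    19  Central     95         0
7    Bolt    34  Central     30         0
add column price_plus_3 = t['price'] + 3:
  product  cost   region  price  discount  price_plus_3
0   Gizmo    53    South     96        17            99
1  Widget    88  Central     90         0            93
2   Cable    75     East      2         4             5
3   Cable    73     East    120         4           123
4    Bolt    45     East     76         4            79
5  Widget    16     East     63         4            66
6   Panel    19  Central     95         0            98
7    Bolt    34  Central     30         0            33
take 4 rows with smallest price_plus_3:
  product  cost   region  price  discount  price_plus_3
2   Cable    75     East      2         4             5
7    Bolt    34  Central     30         0            33
5  Widget    16     East     63         4            66
4    Bolt    45     East     76         4            79
group by product, sum of price_plus_3:
product
Bolt      112
Cable       5
Widget     66
Name: price_plus_3, dtype: int64
reset_index():
  product  price_plus_3
0    Bolt           112
1   Cable             5
2  Widget            66
value at position 2, column 'price_plus_3' → 66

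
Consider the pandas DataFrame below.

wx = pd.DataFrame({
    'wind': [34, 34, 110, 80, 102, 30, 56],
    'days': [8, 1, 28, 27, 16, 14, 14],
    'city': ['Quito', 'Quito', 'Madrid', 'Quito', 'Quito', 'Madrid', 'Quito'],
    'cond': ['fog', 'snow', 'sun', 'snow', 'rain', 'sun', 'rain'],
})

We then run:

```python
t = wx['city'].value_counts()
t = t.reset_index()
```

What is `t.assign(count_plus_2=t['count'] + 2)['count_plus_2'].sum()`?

value_counts of city:
city
Quito     5
Madrid    2
Name: count, dtype: int64
reset_index():
     city  count
0   Quito      5
1  Madrid      2
add column count_plus_2 = t['count'] + 2:
     city  count  count_plus_2
0   Quito      5             7
1  Madrid      2             4
The sum of column 'count_plus_2' is 11.

11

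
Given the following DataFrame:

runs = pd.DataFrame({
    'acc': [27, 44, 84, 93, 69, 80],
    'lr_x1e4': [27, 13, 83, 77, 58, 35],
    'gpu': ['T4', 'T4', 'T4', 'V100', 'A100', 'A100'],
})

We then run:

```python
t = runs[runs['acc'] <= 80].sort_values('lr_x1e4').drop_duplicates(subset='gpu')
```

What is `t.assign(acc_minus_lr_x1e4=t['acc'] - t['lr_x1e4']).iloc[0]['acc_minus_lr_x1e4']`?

31

filter rows where acc <= 80:
   acc  lr_x1e4   gpu
0   27       27    T4
1   44       13    T4
4   69       58  A100
5   80       35  A100
sort by lr_x1e4:
   acc  lr_x1e4   gpu
1   44       13    T4
0   27       27    T4
5   80       35  A100
4   69       58  A100
drop duplicate gpu (keep=first):
   acc  lr_x1e4   gpu
1   44       13    T4
5   80       35  A100
add column acc_minus_lr_x1e4 = t['acc'] - t['lr_x1e4']:
   acc  lr_x1e4   gpu  acc_minus_lr_x1e4
1   44       13    T4                 31
5   80       35  A100                 45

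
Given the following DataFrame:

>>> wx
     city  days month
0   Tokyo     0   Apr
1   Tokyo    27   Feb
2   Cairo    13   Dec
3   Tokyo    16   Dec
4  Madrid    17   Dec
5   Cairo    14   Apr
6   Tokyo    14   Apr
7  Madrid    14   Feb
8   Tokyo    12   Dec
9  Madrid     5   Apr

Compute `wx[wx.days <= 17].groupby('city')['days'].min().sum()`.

18

filter rows where days <= 17:
     city  days month
0   Tokyo     0   Apr
2   Cairo    13   Dec
3   Tokyo    16   Dec
4  Madrid    17   Dec
5   Cairo    14   Apr
6   Tokyo    14   Apr
7  Madrid    14   Feb
8   Tokyo    12   Dec
9  Madrid     5   Apr
group by city, min of days:
city
Cairo     13
Madrid     5
Tokyo      0
Name: days, dtype: int64
So sum() = 18.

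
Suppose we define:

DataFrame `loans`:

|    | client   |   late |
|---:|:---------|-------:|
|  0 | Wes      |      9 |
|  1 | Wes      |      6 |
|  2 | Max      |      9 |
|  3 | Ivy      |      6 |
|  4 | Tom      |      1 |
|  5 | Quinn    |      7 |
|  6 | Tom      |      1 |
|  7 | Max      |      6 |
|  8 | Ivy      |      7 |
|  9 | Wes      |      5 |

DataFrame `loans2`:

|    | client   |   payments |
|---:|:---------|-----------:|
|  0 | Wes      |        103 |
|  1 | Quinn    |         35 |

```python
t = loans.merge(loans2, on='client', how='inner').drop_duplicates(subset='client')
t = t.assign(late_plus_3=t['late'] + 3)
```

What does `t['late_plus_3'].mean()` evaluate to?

11.0

merge on 'client' (how='inner') → 4 rows:
  client  late  payments
0    Wes     9       103
1    Wes     6       103
2  Quinn     7        35
3    Wes     5       103
drop duplicate client (keep=first):
  client  late  payments
0    Wes     9       103
2  Quinn     7        35
add column late_plus_3 = t['late'] + 3:
  client  late  payments  late_plus_3
0    Wes     9       103           12
2  Quinn     7        35           10
Finally, mean of column 'late_plus_3' = 11.0.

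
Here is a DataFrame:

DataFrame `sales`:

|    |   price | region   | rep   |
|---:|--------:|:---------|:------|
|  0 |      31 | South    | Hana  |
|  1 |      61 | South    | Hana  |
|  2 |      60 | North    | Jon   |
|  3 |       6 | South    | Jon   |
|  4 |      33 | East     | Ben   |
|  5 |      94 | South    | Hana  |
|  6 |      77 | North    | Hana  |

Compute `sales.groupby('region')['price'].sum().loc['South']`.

192

group by region, sum of price:
region
East      33
North    137
South    192
Name: price, dtype: int64
Taking the value at index 'South' gives 192.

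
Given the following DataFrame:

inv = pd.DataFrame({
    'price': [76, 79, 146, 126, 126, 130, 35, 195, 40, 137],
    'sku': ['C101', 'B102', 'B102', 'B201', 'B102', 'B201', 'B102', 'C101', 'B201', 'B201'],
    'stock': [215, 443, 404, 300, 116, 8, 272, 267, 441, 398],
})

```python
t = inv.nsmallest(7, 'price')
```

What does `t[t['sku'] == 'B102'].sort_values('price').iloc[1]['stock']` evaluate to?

443

take 7 rows with smallest price:
   price   sku  stock
6     35  B102    272
8     40  B201    441
0     76  C101    215
1     79  B102    443
3    126  B201    300
4    126  B102    116
5    130  B201      8
filter rows where sku == 'B102':
   price   sku  stock
6     35  B102    272
1     79  B102    443
4    126  B102    116
sort by price:
   price   sku  stock
6     35  B102    272
1     79  B102    443
4    126  B102    116
Reading off the value at position 1, column 'stock', we get 443.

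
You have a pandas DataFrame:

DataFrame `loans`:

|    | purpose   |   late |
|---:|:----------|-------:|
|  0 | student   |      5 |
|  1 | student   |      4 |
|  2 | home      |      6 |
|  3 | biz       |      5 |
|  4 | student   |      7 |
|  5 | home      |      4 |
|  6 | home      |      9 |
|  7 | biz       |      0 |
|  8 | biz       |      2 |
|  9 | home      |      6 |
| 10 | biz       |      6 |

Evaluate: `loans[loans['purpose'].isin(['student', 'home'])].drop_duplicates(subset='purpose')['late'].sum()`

filter rows where purpose in ['student', 'home']:
   purpose  late
0  student     5
1  student     4
2     home     6
4  student     7
5     home     4
6     home     9
9     home     6
drop duplicate purpose (keep=first):
   purpose  late
0  student     5
2     home     6

11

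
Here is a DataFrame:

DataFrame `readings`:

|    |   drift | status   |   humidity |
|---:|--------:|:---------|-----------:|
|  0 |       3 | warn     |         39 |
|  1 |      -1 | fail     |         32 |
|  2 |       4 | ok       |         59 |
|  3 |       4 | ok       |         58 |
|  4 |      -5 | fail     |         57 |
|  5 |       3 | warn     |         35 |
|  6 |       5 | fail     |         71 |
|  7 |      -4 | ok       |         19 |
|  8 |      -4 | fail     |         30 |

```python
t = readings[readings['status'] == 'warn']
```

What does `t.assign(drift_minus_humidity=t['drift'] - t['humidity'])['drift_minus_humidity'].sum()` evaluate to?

-68

filter rows where status == 'warn':
   drift status  humidity
0      3   warn        39
5      3   warn        35
add column drift_minus_humidity = t['drift'] - t['humidity']:
   drift status  humidity  drift_minus_humidity
0      3   warn        39                   -36
5      3   warn        35                   -32
Reading off the sum of column 'drift_minus_humidity', we get -68.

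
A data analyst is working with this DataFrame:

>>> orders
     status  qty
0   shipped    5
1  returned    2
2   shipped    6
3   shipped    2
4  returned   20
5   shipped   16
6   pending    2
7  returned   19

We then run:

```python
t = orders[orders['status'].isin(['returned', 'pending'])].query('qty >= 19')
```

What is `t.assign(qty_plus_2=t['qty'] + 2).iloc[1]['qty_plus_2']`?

filter rows where status in ['returned', 'pending']:
     status  qty
1  returned    2
4  returned   20
6   pending    2
7  returned   19
filter rows where qty >= 19:
     status  qty
4  returned   20
7  returned   19
add column qty_plus_2 = t['qty'] + 2:
     status  qty  qty_plus_2
4  returned   20          22
7  returned   19          21
Then the value at position 1, column 'qty_plus_2': 21

21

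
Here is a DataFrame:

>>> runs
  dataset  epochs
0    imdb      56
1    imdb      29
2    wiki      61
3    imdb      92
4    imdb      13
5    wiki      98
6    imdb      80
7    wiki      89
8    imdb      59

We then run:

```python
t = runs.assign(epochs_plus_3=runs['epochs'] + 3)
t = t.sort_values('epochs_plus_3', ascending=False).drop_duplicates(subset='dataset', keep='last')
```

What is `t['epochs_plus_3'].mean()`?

40.0

add column epochs_plus_3 = runs['epochs'] + 3:
  dataset  epochs  epochs_plus_3
0    imdb      56             59
1    imdb      29             32
2    wiki      61             64
3    imdb      92             95
4    imdb      13             16
5    wiki      98            101
6    imdb      80             83
7    wiki      89             92
8    imdb      59             62
sort by epochs_plus_3 descending:
  dataset  epochs  epochs_plus_3
5    wiki      98            101
3    imdb      92             95
7    wiki      89             92
6    imdb      80             83
2    wiki      61             64
8    imdb      59             62
0    imdb      56             59
1    imdb      29             32
4    imdb      13             16
drop duplicate dataset (keep=last):
  dataset  epochs  epochs_plus_3
2    wiki      61             64
4    imdb      13             16
Then the mean of column 'epochs_plus_3': 40.0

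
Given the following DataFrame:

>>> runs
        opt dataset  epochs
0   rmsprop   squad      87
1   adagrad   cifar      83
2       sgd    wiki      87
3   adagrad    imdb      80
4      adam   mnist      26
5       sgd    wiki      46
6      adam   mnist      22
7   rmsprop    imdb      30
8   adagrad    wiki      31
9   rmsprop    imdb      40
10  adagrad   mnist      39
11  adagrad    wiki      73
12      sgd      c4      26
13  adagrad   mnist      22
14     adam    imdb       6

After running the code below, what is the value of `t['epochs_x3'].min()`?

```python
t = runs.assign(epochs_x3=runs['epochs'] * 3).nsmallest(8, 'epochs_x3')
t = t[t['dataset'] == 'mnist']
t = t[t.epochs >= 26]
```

78

add column epochs_x3 = runs['epochs'] * 3:
        opt dataset  epochs  epochs_x3
0   rmsprop   squad      87        261
1   adagrad   cifar      83        249
2       sgd    wiki      87        261
3   adagrad    imdb      80        240
4      adam   mnist      26         78
5       sgd    wiki      46        138
6      adam   mnist      22         66
7   rmsprop    imdb      30         90
8   adagrad    wiki      31         93
9   rmsprop    imdb      40        120
10  adagrad   mnist      39        117
11  adagrad    wiki      73        219
12      sgd      c4      26         78
13  adagrad   mnist      22         66
14     adam    imdb       6         18
take 8 rows with smallest epochs_x3:
        opt dataset  epochs  epochs_x3
14     adam    imdb       6         18
6      adam   mnist      22         66
13  adagrad   mnist      22         66
4      adam   mnist      26         78
12      sgd      c4      26         78
7   rmsprop    imdb      30         90
8   adagrad    wiki      31         93
10  adagrad   mnist      39        117
filter rows where dataset == 'mnist':
        opt dataset  epochs  epochs_x3
6      adam   mnist      22         66
13  adagrad   mnist      22         66
4      adam   mnist      26         78
10  adagrad   mnist      39        117
filter rows where epochs >= 26:
        opt dataset  epochs  epochs_x3
4      adam   mnist      26         78
10  adagrad   mnist      39        117
So min() = 78.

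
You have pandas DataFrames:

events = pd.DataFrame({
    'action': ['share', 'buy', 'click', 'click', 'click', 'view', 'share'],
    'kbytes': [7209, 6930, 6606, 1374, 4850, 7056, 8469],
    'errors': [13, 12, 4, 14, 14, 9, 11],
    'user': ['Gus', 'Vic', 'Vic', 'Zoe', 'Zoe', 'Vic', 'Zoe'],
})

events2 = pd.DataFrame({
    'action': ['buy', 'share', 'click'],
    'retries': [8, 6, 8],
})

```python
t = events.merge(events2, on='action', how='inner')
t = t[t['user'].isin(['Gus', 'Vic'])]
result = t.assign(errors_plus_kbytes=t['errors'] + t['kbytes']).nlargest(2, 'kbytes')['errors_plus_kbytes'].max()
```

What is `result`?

7222

merge on 'action' (how='inner') → 6 rows:
  action  kbytes  errors user  retries
0  share    7209      13  Gus        6
1    buy    6930      12  Vic        8
2  click    6606       4  Vic        8
3  click    1374      14  Zoe        8
4  click    4850      14  Zoe        8
5  share    8469      11  Zoe        6
filter rows where user in ['Gus', 'Vic']:
  action  kbytes  errors user  retries
0  share    7209      13  Gus        6
1    buy    6930      12  Vic        8
2  click    6606       4  Vic        8
add column errors_plus_kbytes = t['errors'] + t['kbytes']:
  action  kbytes  errors user  retries  errors_plus_kbytes
0  share    7209      13  Gus        6                7222
1    buy    6930      12  Vic        8                6942
2  click    6606       4  Vic        8                6610
take 2 rows with largest kbytes:
  action  kbytes  errors user  retries  errors_plus_kbytes
0  share    7209      13  Gus        6                7222
1    buy    6930      12  Vic        8                6942
Then the max of column 'errors_plus_kbytes': 7222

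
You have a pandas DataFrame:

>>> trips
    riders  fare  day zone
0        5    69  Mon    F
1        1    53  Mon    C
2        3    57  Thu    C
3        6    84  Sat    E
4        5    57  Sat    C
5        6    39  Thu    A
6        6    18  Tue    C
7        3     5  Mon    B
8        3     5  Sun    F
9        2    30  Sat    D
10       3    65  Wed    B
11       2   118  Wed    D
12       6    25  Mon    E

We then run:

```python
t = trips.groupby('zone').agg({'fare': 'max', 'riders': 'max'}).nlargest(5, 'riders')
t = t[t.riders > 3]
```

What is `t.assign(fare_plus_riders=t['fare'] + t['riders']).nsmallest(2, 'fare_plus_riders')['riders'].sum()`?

12

group by zone: max(fare), max(riders):
      fare  riders
zone              
A       39       6
B       65       3
C       57       6
D      118       2
E       84       6
F       69       5
take 5 rows with largest riders:
      fare  riders
zone              
A       39       6
C       57       6
E       84       6
F       69       5
B       65       3
filter rows where riders > 3:
      fare  riders
zone              
A       39       6
C       57       6
E       84       6
F       69       5
add column fare_plus_riders = t['fare'] + t['riders']:
      fare  riders  fare_plus_riders
zone                                
A       39       6                45
C       57       6                63
E       84       6                90
F       69       5                74
take 2 rows with smallest fare_plus_riders:
      fare  riders  fare_plus_riders
zone                                
A       39       6                45
C       57       6                63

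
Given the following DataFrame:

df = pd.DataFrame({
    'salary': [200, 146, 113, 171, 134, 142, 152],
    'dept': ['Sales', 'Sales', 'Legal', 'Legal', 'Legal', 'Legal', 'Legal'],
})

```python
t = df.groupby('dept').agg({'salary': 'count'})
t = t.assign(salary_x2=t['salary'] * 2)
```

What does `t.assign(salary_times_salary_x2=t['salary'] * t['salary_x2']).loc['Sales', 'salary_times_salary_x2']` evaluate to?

8

group by dept, count of salary:
       salary
dept         
Legal       5
Sales       2
add column salary_x2 = t['salary'] * 2:
       salary  salary_x2
dept                    
Legal       5         10
Sales       2          4
add column salary_times_salary_x2 = t['salary'] * t['salary_x2']:
       salary  salary_x2  salary_times_salary_x2
dept                                            
Legal       5         10                      50
Sales       2          4                       8
value at row 'Sales', column 'salary_times_salary_x2' → 8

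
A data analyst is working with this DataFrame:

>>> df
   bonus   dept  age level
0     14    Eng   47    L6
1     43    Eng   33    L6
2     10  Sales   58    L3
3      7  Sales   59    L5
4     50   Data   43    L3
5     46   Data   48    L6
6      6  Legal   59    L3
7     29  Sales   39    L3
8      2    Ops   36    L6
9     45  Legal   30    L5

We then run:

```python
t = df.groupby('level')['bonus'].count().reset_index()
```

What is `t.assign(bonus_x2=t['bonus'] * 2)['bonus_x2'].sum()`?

group by level, count of bonus:
level
L3    4
L5    2
L6    4
Name: bonus, dtype: int64
reset_index():
  level  bonus
0    L3      4
1    L5      2
2    L6      4
add column bonus_x2 = t['bonus'] * 2:
  level  bonus  bonus_x2
0    L3      4         8
1    L5      2         4
2    L6      4         8

20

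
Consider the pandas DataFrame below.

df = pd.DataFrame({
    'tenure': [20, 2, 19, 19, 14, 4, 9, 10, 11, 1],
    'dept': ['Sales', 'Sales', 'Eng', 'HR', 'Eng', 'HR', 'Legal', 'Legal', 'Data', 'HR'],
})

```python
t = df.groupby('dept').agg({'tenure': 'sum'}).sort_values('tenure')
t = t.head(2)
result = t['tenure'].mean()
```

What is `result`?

15.0

group by dept, sum of tenure:
       tenure
dept         
Data       11
Eng        33
HR         24
Legal      19
Sales      22
sort by tenure:
       tenure
dept         
Data       11
Legal      19
Sales      22
HR         24
Eng        33
take first 2 rows:
       tenure
dept         
Data       11
Legal      19
The mean of column 'tenure' is 15.0.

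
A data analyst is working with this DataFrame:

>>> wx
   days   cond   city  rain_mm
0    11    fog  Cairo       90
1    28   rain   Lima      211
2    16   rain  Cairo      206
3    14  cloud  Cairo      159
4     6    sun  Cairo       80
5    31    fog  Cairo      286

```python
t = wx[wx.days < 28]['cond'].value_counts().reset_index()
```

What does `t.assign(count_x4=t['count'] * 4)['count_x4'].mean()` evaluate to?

filter rows where days < 28:
   days   cond   city  rain_mm
0    11    fog  Cairo       90
2    16   rain  Cairo      206
3    14  cloud  Cairo      159
4     6    sun  Cairo       80
value_counts of cond:
cond
fog      1
rain     1
cloud    1
sun      1
Name: count, dtype: int64
reset_index():
    cond  count
0    fog      1
1   rain      1
2  cloud      1
3    sun      1
add column count_x4 = t['count'] * 4:
    cond  count  count_x4
0    fog      1         4
1   rain      1         4
2  cloud      1         4
3    sun      1         4
So mean() = 4.0.

4.0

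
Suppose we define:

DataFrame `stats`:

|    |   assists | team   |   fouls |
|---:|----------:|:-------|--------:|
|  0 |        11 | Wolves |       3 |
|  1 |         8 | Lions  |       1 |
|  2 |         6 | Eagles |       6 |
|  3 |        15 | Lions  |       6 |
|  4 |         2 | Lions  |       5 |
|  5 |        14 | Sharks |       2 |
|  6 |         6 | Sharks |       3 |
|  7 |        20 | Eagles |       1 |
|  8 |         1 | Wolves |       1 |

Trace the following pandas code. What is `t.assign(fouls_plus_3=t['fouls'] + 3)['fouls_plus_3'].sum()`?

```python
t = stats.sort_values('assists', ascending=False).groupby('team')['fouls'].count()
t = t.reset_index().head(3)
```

sort by assists descending:
   assists    team  fouls
7       20  Eagles      1
3       15   Lions      6
5       14  Sharks      2
0       11  Wolves      3
1        8   Lions      1
2        6  Eagles      6
6        6  Sharks      3
4        2   Lions      5
8        1  Wolves      1
group by team, count of fouls:
team
Eagles    2
Lions     3
Sharks    2
Wolves    2
Name: fouls, dtype: int64
reset_index():
     team  fouls
0  Eagles      2
1   Lions      3
2  Sharks      2
3  Wolves      2
take first 3 rows:
     team  fouls
0  Eagles      2
1   Lions      3
2  Sharks      2
add column fouls_plus_3 = t['fouls'] + 3:
     team  fouls  fouls_plus_3
0  Eagles      2             5
1   Lions      3             6
2  Sharks      2             5
Taking the sum of column 'fouls_plus_3' gives 16.

16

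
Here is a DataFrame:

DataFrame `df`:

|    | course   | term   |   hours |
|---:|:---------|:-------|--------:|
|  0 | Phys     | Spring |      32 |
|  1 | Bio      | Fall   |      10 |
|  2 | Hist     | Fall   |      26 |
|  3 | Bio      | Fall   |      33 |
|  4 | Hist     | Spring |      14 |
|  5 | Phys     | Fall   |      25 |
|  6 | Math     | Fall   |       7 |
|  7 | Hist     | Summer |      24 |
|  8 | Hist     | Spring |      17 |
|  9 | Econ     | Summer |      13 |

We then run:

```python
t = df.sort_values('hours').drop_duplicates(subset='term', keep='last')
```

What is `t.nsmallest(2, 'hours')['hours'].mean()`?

28.0

sort by hours:
  course    term  hours
6   Math    Fall      7
1    Bio    Fall     10
9   Econ  Summer     13
4   Hist  Spring     14
8   Hist  Spring     17
7   Hist  Summer     24
5   Phys    Fall     25
2   Hist    Fall     26
0   Phys  Spring     32
3    Bio    Fall     33
drop duplicate term (keep=last):
  course    term  hours
7   Hist  Summer     24
0   Phys  Spring     32
3    Bio    Fall     33
take 2 rows with smallest hours:
  course    term  hours
7   Hist  Summer     24
0   Phys  Spring     32
The mean of column 'hours' is 28.0.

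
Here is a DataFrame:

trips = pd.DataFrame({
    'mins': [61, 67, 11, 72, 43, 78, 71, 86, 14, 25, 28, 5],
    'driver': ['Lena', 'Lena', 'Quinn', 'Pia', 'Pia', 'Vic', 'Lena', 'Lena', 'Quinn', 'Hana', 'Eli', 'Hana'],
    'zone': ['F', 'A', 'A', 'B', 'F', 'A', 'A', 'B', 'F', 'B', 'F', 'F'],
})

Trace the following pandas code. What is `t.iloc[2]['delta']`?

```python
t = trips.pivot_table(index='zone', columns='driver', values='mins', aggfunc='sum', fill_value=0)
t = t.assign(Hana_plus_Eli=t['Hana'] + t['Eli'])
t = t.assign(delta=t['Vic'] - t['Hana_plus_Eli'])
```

pivot: rows=zone, cols=driver, sum(mins):
driver  Eli  Hana  Lena  Pia  Quinn  Vic
zone                                    
A         0     0   138    0     11   78
B         0    25    86   72      0    0
F        28     5    61   43     14    0
add column Hana_plus_Eli = t['Hana'] + t['Eli']:
driver  Eli  Hana  Lena  Pia  Quinn  Vic  Hana_plus_Eli
zone                                                   
A         0     0   138    0     11   78              0
B         0    25    86   72      0    0             25
F        28     5    61   43     14    0             33
add column delta = t['Vic'] - t['Hana_plus_Eli']:
driver  Eli  Hana  Lena  Pia  Quinn  Vic  Hana_plus_Eli  delta
zone                                                          
A         0     0   138    0     11   78              0     78
B         0    25    86   72      0    0             25    -25
F        28     5    61   43     14    0             33    -33
So iloc[2]['delta'] = -33.

-33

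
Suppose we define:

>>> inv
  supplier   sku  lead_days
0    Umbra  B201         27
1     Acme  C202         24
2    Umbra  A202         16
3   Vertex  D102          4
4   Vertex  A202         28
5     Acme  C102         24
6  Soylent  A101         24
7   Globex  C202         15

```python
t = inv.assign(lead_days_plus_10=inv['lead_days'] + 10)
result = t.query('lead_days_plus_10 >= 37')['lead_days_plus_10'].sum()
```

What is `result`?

add column lead_days_plus_10 = inv['lead_days'] + 10:
  supplier   sku  lead_days  lead_days_plus_10
0    Umbra  B201         27                 37
1     Acme  C202         24                 34
2    Umbra  A202         16                 26
3   Vertex  D102          4                 14
4   Vertex  A202         28                 38
5     Acme  C102         24                 34
6  Soylent  A101         24                 34
7   Globex  C202         15                 25
filter rows where lead_days_plus_10 >= 37:
  supplier   sku  lead_days  lead_days_plus_10
0    Umbra  B201         27                 37
4   Vertex  A202         28                 38

75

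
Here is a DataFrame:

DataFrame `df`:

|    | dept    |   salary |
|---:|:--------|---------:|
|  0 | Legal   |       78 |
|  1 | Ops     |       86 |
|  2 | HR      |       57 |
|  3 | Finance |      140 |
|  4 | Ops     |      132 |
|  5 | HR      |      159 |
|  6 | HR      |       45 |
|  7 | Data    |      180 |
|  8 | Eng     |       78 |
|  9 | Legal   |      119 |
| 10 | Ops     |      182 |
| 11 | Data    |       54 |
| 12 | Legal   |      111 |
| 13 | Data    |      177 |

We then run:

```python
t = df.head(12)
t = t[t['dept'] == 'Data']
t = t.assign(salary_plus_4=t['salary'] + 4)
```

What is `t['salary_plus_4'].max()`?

184

take first 12 rows:
       dept  salary
0     Legal      78
1       Ops      86
2        HR      57
3   Finance     140
4       Ops     132
5        HR     159
6        HR      45
7      Data     180
8       Eng      78
9     Legal     119
10      Ops     182
11     Data      54
filter rows where dept == 'Data':
    dept  salary
7   Data     180
11  Data      54
add column salary_plus_4 = t['salary'] + 4:
    dept  salary  salary_plus_4
7   Data     180            184
11  Data      54             58
Reading off the max of column 'salary_plus_4', we get 184.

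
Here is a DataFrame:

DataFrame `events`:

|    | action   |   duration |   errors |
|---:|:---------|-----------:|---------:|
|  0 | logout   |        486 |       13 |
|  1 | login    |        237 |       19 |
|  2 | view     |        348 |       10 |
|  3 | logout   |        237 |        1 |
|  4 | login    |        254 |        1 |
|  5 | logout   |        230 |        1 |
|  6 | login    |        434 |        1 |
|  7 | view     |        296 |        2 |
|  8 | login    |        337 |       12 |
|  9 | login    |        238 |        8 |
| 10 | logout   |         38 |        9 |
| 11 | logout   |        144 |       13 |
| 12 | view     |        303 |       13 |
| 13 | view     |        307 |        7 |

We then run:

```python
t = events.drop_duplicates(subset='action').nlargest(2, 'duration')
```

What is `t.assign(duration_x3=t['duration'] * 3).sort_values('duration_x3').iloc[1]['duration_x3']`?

drop duplicate action (keep=first):
   action  duration  errors
0  logout       486      13
1   login       237      19
2    view       348      10
take 2 rows with largest duration:
   action  duration  errors
0  logout       486      13
2    view       348      10
add column duration_x3 = t['duration'] * 3:
   action  duration  errors  duration_x3
0  logout       486      13         1458
2    view       348      10         1044
sort by duration_x3:
   action  duration  errors  duration_x3
2    view       348      10         1044
0  logout       486      13         1458
Finally, value at position 1, column 'duration_x3' = 1458.

1458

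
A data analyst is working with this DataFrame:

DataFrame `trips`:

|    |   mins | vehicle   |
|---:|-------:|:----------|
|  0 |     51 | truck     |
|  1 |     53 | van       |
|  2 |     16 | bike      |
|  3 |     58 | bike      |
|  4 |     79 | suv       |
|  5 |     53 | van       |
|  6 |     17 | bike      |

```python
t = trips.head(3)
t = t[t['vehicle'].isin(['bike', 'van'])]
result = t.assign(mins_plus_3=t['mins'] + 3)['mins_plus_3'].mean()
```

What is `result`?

take first 3 rows:
   mins vehicle
0    51   truck
1    53     van
2    16    bike
filter rows where vehicle in ['bike', 'van']:
   mins vehicle
1    53     van
2    16    bike
add column mins_plus_3 = t['mins'] + 3:
   mins vehicle  mins_plus_3
1    53     van           56
2    16    bike           19

37.5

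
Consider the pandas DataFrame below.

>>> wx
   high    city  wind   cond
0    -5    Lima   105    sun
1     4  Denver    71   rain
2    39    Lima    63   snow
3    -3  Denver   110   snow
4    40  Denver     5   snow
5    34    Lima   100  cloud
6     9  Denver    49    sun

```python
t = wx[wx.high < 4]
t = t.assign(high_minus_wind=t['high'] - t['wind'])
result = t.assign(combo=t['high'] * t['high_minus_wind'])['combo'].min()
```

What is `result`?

filter rows where high < 4:
   high    city  wind  cond
0    -5    Lima   105   sun
3    -3  Denver   110  snow
add column high_minus_wind = t['high'] - t['wind']:
   high    city  wind  cond  high_minus_wind
0    -5    Lima   105   sun             -110
3    -3  Denver   110  snow             -113
add column combo = t['high'] * t['high_minus_wind']:
   high    city  wind  cond  high_minus_wind  combo
0    -5    Lima   105   sun             -110    550
3    -3  Denver   110  snow             -113    339
Reading off the min of column 'combo', we get 339.

339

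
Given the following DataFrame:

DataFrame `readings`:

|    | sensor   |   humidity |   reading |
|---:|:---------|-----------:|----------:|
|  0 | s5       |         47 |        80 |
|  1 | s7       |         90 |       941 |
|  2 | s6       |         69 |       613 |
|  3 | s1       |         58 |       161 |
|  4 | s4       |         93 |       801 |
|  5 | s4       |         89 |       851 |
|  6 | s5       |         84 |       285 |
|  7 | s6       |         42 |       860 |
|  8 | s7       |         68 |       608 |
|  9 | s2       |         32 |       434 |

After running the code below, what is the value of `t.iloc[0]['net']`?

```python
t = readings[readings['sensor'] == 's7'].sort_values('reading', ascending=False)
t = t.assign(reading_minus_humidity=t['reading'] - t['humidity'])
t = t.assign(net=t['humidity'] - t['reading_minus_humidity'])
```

filter rows where sensor == 's7':
  sensor  humidity  reading
1     s7        90      941
8     s7        68      608
sort by reading descending:
  sensor  humidity  reading
1     s7        90      941
8     s7        68      608
add column reading_minus_humidity = t['reading'] - t['humidity']:
  sensor  humidity  reading  reading_minus_humidity
1     s7        90      941                     851
8     s7        68      608                     540
add column net = t['humidity'] - t['reading_minus_humidity']:
  sensor  humidity  reading  reading_minus_humidity  net
1     s7        90      941                     851 -761
8     s7        68      608                     540 -472
Finally, value at position 0, column 'net' = -761.

-761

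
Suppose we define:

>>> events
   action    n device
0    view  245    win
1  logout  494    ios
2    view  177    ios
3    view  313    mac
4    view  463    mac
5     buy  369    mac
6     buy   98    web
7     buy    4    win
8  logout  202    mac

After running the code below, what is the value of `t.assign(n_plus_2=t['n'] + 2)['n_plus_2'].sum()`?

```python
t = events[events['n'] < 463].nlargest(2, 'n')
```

filter rows where n < 463:
   action    n device
0    view  245    win
2    view  177    ios
3    view  313    mac
5     buy  369    mac
6     buy   98    web
7     buy    4    win
8  logout  202    mac
take 2 rows with largest n:
  action    n device
5    buy  369    mac
3   view  313    mac
add column n_plus_2 = t['n'] + 2:
  action    n device  n_plus_2
5    buy  369    mac       371
3   view  313    mac       315
Reading off the sum of column 'n_plus_2', we get 686.

686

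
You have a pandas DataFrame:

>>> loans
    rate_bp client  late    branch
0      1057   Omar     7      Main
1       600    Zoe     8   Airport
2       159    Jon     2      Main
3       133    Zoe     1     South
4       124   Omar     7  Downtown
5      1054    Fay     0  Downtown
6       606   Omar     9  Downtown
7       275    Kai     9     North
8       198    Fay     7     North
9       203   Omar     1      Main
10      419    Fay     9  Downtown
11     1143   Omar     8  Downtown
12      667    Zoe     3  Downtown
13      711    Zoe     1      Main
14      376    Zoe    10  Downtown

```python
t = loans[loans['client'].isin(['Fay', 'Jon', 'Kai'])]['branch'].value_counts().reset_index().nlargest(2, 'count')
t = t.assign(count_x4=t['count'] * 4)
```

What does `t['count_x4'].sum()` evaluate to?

filter rows where client in ['Fay', 'Jon', 'Kai']:
    rate_bp client  late    branch
2       159    Jon     2      Main
5      1054    Fay     0  Downtown
7       275    Kai     9     North
8       198    Fay     7     North
10      419    Fay     9  Downtown
value_counts of branch:
branch
Downtown    2
North       2
Main        1
Name: count, dtype: int64
reset_index():
     branch  count
0  Downtown      2
1     North      2
2      Main      1
take 2 rows with largest count:
     branch  count
0  Downtown      2
1     North      2
add column count_x4 = t['count'] * 4:
     branch  count  count_x4
0  Downtown      2         8
1     North      2         8
The sum of column 'count_x4' is 16.

16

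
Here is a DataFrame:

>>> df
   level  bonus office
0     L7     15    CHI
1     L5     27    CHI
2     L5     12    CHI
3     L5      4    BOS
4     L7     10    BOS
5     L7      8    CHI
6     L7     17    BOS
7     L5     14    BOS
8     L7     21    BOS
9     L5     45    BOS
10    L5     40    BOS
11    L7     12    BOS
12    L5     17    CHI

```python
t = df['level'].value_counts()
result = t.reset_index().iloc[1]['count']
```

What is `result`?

6

value_counts of level:
level
L5    7
L7    6
Name: count, dtype: int64
reset_index():
  level  count
0    L5      7
1    L7      6
Taking the value at position 1, column 'count' gives 6.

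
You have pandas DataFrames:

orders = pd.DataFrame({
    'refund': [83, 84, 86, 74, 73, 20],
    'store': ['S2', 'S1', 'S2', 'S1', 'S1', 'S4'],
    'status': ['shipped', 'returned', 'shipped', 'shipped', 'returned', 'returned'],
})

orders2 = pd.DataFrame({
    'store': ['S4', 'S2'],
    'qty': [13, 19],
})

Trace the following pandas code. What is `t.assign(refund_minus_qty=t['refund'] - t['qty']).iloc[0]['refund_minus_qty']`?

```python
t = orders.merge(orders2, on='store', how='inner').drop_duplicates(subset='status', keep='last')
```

67

merge on 'store' (how='inner') → 3 rows:
   refund store    status  qty
0      83    S2   shipped   19
1      86    S2   shipped   19
2      20    S4  returned   13
drop duplicate status (keep=last):
   refund store    status  qty
1      86    S2   shipped   19
2      20    S4  returned   13
add column refund_minus_qty = t['refund'] - t['qty']:
   refund store    status  qty  refund_minus_qty
1      86    S2   shipped   19                67
2      20    S4  returned   13                 7
Hence 67.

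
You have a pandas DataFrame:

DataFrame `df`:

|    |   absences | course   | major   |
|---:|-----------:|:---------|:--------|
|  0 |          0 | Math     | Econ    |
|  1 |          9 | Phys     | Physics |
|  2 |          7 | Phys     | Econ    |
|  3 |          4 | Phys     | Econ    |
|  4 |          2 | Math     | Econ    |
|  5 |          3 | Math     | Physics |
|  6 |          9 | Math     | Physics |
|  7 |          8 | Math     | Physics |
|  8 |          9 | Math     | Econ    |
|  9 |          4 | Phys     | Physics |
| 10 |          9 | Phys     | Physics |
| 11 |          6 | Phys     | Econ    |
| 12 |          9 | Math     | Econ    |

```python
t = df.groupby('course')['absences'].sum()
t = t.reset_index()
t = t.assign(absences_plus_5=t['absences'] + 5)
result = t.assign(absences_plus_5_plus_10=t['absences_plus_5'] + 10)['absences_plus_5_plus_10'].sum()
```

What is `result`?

group by course, sum of absences:
course
Math    40
Phys    39
Name: absences, dtype: int64
reset_index():
  course  absences
0   Math        40
1   Phys        39
add column absences_plus_5 = t['absences'] + 5:
  course  absences  absences_plus_5
0   Math        40               45
1   Phys        39               44
add column absences_plus_5_plus_10 = t['absences_plus_5'] + 10:
  course  absences  absences_plus_5  absences_plus_5_plus_10
0   Math        40               45                       55
1   Phys        39               44                       54
Hence 109.

109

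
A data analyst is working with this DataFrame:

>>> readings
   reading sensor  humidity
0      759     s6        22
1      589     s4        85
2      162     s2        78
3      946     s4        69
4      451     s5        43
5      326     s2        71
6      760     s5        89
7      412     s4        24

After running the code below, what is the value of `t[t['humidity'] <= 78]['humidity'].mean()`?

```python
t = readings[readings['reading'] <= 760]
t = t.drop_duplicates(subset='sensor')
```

47.6666666667

filter rows where reading <= 760:
   reading sensor  humidity
0      759     s6        22
1      589     s4        85
2      162     s2        78
4      451     s5        43
5      326     s2        71
6      760     s5        89
7      412     s4        24
drop duplicate sensor (keep=first):
   reading sensor  humidity
0      759     s6        22
1      589     s4        85
2      162     s2        78
4      451     s5        43
filter rows where humidity <= 78:
   reading sensor  humidity
0      759     s6        22
2      162     s2        78
4      451     s5        43
Taking the mean of column 'humidity' gives 47.6666666667.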